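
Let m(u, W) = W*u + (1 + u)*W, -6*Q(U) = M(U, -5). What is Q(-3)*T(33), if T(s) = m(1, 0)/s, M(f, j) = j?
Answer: 0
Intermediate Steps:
Q(U) = 5/6 (Q(U) = -1/6*(-5) = 5/6)
m(u, W) = W*u + W*(1 + u)
T(s) = 0 (T(s) = (0*(1 + 2*1))/s = (0*(1 + 2))/s = (0*3)/s = 0/s = 0)
Q(-3)*T(33) = (5/6)*0 = 0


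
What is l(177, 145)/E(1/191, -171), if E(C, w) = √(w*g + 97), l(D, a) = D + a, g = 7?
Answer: -161*I*√11/55 ≈ -9.7087*I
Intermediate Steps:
E(C, w) = √(97 + 7*w) (E(C, w) = √(w*7 + 97) = √(7*w + 97) = √(97 + 7*w))
l(177, 145)/E(1/191, -171) = (177 + 145)/(√(97 + 7*(-171))) = 322/(√(97 - 1197)) = 322/(√(-1100)) = 322/((10*I*√11)) = 322*(-I*√11/110) = -161*I*√11/55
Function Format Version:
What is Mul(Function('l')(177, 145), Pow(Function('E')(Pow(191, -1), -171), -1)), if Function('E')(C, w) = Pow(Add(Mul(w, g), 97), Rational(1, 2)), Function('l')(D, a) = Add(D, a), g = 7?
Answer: Mul(Rational(-161, 55), I, Pow(11, Rational(1, 2))) ≈ Mul(-9.7087, I)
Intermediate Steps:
Function('E')(C, w) = Pow(Add(97, Mul(7, w)), Rational(1, 2)) (Function('E')(C, w) = Pow(Add(Mul(w, 7), 97), Rational(1, 2)) = Pow(Add(Mul(7, w), 97), Rational(1, 2)) = Pow(Add(97, Mul(7, w)), Rational(1, 2)))
Mul(Function('l')(177, 145), Pow(Function('E')(Pow(191, -1), -171), -1)) = Mul(Add(177, 145), Pow(Pow(Add(97, Mul(7, -171)), Rational(1, 2)), -1)) = Mul(322, Pow(Pow(Add(97, -1197), Rational(1, 2)), -1)) = Mul(322, Pow(Pow(-1100, Rational(1, 2)), -1)) = Mul(322, Pow(Mul(10, I, Pow(11, Rational(1, 2))), -1)) = Mul(322, Mul(Rational(-1, 110), I, Pow(11, Rational(1, 2)))) = Mul(Rational(-161, 55), I, Pow(11, Rational(1, 2)))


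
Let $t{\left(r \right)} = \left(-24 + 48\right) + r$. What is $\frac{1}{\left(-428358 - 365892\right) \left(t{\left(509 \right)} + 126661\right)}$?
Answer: $- \frac{1}{101023834500} \approx -9.8987 \cdot 10^{-12}$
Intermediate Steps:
$t{\left(r \right)} = 24 + r$
$\frac{1}{\left(-428358 - 365892\right) \left(t{\left(509 \right)} + 126661\right)} = \frac{1}{\left(-428358 - 365892\right) \left(\left(24 + 509\right) + 126661\right)} = \frac{1}{\left(-794250\right) \left(533 + 126661\right)} = \frac{1}{\left(-794250\right) 127194} = \frac{1}{-101023834500} = - \frac{1}{101023834500}$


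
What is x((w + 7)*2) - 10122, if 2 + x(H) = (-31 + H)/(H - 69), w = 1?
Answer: -536557/53 ≈ -10124.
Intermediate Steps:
x(H) = -2 + (-31 + H)/(-69 + H) (x(H) = -2 + (-31 + H)/(H - 69) = -2 + (-31 + H)/(-69 + H))
x((w + 7)*2) - 10122 = (107 - (1 + 7)*2)/(-69 + (1 + 7)*2) - 10122 = (107 - 8*2)/(-69 + 8*2) - 10122 = (107 - 1*16)/(-69 + 16) - 10122 = (107 - 16)/(-53) - 10122 = -1/53*91 - 10122 = -91/53 - 10122 = -536557/53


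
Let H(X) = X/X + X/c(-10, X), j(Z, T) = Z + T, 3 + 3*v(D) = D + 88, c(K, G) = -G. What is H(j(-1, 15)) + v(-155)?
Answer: -70/3 ≈ -23.333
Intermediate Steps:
v(D) = 85/3 + D/3 (v(D) = -1 + (D + 88)/3 = -1 + (88 + D)/3 = -1 + (88/3 + D/3) = 85/3 + D/3)
j(Z, T) = T + Z
H(X) = 0 (H(X) = X/X + X/((-X)) = 1 + X*(-1/X) = 1 - 1 = 0)
H(j(-1, 15)) + v(-155) = 0 + (85/3 + (1/3)*(-155)) = 0 + (85/3 - 155/3) = 0 - 70/3 = -70/3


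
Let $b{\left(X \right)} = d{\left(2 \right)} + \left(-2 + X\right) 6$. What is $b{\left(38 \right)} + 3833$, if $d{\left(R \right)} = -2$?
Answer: $4047$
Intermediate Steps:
$b{\left(X \right)} = -14 + 6 X$ ($b{\left(X \right)} = -2 + \left(-2 + X\right) 6 = -2 + \left(-12 + 6 X\right) = -14 + 6 X$)
$b{\left(38 \right)} + 3833 = \left(-14 + 6 \cdot 38\right) + 3833 = \left(-14 + 228\right) + 3833 = 214 + 3833 = 4047$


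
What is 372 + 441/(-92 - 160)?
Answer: 1481/4 ≈ 370.25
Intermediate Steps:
372 + 441/(-92 - 160) = 372 + 441/(-252) = 372 + 441*(-1/252) = 372 - 7/4 = 1481/4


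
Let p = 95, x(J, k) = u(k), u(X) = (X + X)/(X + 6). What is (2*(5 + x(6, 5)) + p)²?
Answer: 1380625/121 ≈ 11410.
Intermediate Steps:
u(X) = 2*X/(6 + X) (u(X) = (2*X)/(6 + X) = 2*X/(6 + X))
x(J, k) = 2*k/(6 + k)
(2*(5 + x(6, 5)) + p)² = (2*(5 + 2*5/(6 + 5)) + 95)² = (2*(5 + 2*5/11) + 95)² = (2*(5 + 2*5*(1/11)) + 95)² = (2*(5 + 10/11) + 95)² = (2*(65/11) + 95)² = (130/11 + 95)² = (1175/11)² = 1380625/121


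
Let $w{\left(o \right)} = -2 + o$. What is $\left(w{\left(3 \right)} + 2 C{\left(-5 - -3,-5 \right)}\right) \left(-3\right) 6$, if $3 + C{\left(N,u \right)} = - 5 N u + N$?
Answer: $1962$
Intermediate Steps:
$C{\left(N,u \right)} = -3 + N - 5 N u$ ($C{\left(N,u \right)} = -3 + \left(- 5 N u + N\right) = -3 - \left(- N + 5 N u\right) = -3 + N - 5 N u$)
$\left(w{\left(3 \right)} + 2 C{\left(-5 - -3,-5 \right)}\right) \left(-3\right) 6 = \left(\left(-2 + 3\right) + 2 \left(-3 - 2 - 5 \left(-5 - -3\right) \left(-5\right)\right)\right) \left(-3\right) 6 = \left(1 + 2 \left(-3 + \left(-5 + 3\right) - 5 \left(-5 + 3\right) \left(-5\right)\right)\right) \left(-3\right) 6 = \left(1 + 2 \left(-3 - 2 - \left(-10\right) \left(-5\right)\right)\right) \left(-3\right) 6 = \left(1 + 2 \left(-3 - 2 - 50\right)\right) \left(-3\right) 6 = \left(1 + 2 \left(-55\right)\right) \left(-3\right) 6 = \left(1 - 110\right) \left(-3\right) 6 = \left(-109\right) \left(-3\right) 6 = 327 \cdot 6 = 1962$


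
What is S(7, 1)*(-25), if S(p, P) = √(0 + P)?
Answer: -25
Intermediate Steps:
S(p, P) = √P
S(7, 1)*(-25) = √1*(-25) = 1*(-25) = -25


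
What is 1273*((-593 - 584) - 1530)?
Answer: -3446011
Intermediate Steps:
1273*((-593 - 584) - 1530) = 1273*(-1177 - 1530) = 1273*(-2707) = -3446011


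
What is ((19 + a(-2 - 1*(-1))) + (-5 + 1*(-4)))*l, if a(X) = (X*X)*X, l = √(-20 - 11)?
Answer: 9*I*√31 ≈ 50.11*I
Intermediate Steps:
l = I*√31 (l = √(-31) = I*√31 ≈ 5.5678*I)
a(X) = X³ (a(X) = X²*X = X³)
((19 + a(-2 - 1*(-1))) + (-5 + 1*(-4)))*l = ((19 + (-2 - 1*(-1))³) + (-5 + 1*(-4)))*(I*√31) = ((19 + (-2 + 1)³) + (-5 - 4))*(I*√31) = ((19 + (-1)³) - 9)*(I*√31) = ((19 - 1) - 9)*(I*√31) = (18 - 9)*(I*√31) = 9*(I*√31) = 9*I*√31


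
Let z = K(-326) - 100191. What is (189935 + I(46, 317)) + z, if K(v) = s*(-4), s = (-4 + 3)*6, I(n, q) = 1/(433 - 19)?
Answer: 37163953/414 ≈ 89768.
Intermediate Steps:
I(n, q) = 1/414
s = -6 (s = -1*6 = -6)
K(v) = 24 (K(v) = -6*(-4) = 24)
z = -100167 (z = 24 - 100191 = -100167)
(189935 + I(46, 317)) + z = (189935 + 1/414) - 100167 = 78633091/414 - 100167 = 37163953/414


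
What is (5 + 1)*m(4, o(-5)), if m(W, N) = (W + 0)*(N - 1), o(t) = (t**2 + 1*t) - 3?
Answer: 384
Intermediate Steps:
o(t) = -3 + t + t**2 (o(t) = (t**2 + t) - 3 = (t + t**2) - 3 = -3 + t + t**2)
m(W, N) = W*(-1 + N)
(5 + 1)*m(4, o(-5)) = (5 + 1)*(4*(-1 + (-3 - 5 + (-5)**2))) = 6*(4*(-1 + (-3 - 5 + 25))) = 6*(4*(-1 + 17)) = 6*(4*16) = 6*64 = 384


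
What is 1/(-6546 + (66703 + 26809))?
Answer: 1/86966 ≈ 1.1499e-5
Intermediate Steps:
1/(-6546 + (66703 + 26809)) = 1/(-6546 + 93512) = 1/86966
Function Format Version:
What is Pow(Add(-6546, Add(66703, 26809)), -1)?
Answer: Rational(1, 86966) ≈ 1.1499e-5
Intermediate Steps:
Pow(Add(-6546, Add(66703, 26809)), -1) = Pow(Add(-6546, 93512), -1) = Pow(86966, -1) = Rational(1, 86966)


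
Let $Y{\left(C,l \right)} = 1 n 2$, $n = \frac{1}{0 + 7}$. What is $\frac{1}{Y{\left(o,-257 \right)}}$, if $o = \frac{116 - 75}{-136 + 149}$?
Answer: $\frac{7}{2} \approx 3.5$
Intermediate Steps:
$n = \frac{1}{7} \approx 0.14286$
$o = \frac{41}{13} \approx 3.1538$
$Y{\left(C,l \right)} = \frac{2}{7}$ ($Y{\left(C,l \right)} = 1 \cdot \frac{1}{7} \cdot 2 = \frac{1}{7} \cdot 2 = \frac{2}{7}$)
$\frac{1}{Y{\left(o,-257 \right)}} = \frac{1}{\frac{2}{7}} = \frac{7}{2}$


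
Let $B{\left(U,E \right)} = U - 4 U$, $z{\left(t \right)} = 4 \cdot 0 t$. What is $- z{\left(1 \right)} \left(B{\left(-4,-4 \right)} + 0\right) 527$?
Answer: $0$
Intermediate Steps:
$z{\left(t \right)} = 0$ ($z{\left(t \right)} = 0 t = 0$)
$B{\left(U,E \right)} = - 3 U$
$- z{\left(1 \right)} \left(B{\left(-4,-4 \right)} + 0\right) 527 = - 0 \left(\left(-3\right) \left(-4\right) + 0\right) 527 = - 0 \left(12 + 0\right) 527 = - 0 \cdot 12 \cdot 527 = \left(-1\right) 0 \cdot 527 = 0 \cdot 527 = 0$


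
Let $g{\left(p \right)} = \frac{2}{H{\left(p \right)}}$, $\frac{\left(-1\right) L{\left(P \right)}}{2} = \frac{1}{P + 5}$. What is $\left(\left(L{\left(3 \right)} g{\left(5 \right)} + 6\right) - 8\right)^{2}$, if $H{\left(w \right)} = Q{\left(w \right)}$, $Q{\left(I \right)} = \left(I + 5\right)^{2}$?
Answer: $\frac{160801}{40000} \approx 4.02$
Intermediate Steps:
$Q{\left(I \right)} = \left(5 + I\right)^{2}$
$H{\left(w \right)} = \left(5 + w\right)^{2}$
$L{\left(P \right)} = - \frac{2}{5 + P}$ ($L{\left(P \right)} = - \frac{2}{P + 5} = - \frac{2}{5 + P}$)
$g{\left(p \right)} = \frac{2}{\left(5 + p\right)^{2}}$
$\left(\left(L{\left(3 \right)} g{\left(5 \right)} + 6\right) - 8\right)^{2} = \left(\left(- \frac{2}{5 + 3} \frac{2}{\left(5 + 5\right)^{2}} + 6\right) - 8\right)^{2} = \left(\left(- \frac{2}{8} \cdot \frac{2}{100} + 6\right) - 8\right)^{2} = \left(\left(\left(-2\right) \frac{1}{8} \cdot 2 \cdot \frac{1}{100} + 6\right) - 8\right)^{2} = \left(\left(\left(- \frac{1}{4}\right) \frac{1}{50} + 6\right) - 8\right)^{2} = \left(\left(- \frac{1}{200} + 6\right) - 8\right)^{2} = \left(\frac{1199}{200} - 8\right)^{2} = \left(- \frac{401}{200}\right)^{2} = \frac{160801}{40000}$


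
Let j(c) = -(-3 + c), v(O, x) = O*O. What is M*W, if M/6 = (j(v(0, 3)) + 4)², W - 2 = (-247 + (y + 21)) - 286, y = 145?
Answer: -107310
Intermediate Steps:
v(O, x) = O²
j(c) = 3 - c
W = -365 (W = 2 + ((-247 + (145 + 21)) - 286) = 2 + ((-247 + 166) - 286) = 2 + (-81 - 286) = 2 - 367 = -365)
M = 294 (M = 6*((3 - 1*0²) + 4)² = 6*((3 - 1*0) + 4)² = 6*((3 + 0) + 4)² = 6*(3 + 4)² = 6*7² = 6*49 = 294)
M*W = 294*(-365) = -107310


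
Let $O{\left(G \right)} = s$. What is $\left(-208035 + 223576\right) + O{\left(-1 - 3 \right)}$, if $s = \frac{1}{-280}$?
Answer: $\frac{4351479}{280} \approx 15541.0$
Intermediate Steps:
$s = - \frac{1}{280} \approx -0.0035714$
$O{\left(G \right)} = - \frac{1}{280}$
$\left(-208035 + 223576\right) + O{\left(-1 - 3 \right)} = \left(-208035 + 223576\right) - \frac{1}{280} = 15541 - \frac{1}{280} = \frac{4351479}{280}$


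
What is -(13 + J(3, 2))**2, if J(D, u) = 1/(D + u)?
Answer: -4356/25 ≈ -174.24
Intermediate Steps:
-(13 + J(3, 2))**2 = -(13 + 1/(3 + 2))**2 = -(13 + 1/5)**2 = -(66/5)**2 = -1*4356/25 = -4356/25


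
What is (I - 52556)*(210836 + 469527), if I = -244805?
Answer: -202313422043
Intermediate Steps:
(I - 52556)*(210836 + 469527) = (-244805 - 52556)*(210836 + 469527) = -297361*680363 = -202313422043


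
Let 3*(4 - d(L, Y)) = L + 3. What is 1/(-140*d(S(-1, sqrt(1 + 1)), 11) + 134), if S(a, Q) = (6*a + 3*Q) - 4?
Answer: -3387/2372882 - 315*sqrt(2)/1186441 ≈ -0.0018029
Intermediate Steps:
S(a, Q) = -4 + 3*Q + 6*a (S(a, Q) = (3*Q + 6*a) - 4 = -4 + 3*Q + 6*a)
d(L, Y) = 3 - L/3 (d(L, Y) = 4 - (L + 3)/3 = 4 - (3 + L)/3 = 4 + (-1 - L/3) = 3 - L/3)
1/(-140*d(S(-1, sqrt(1 + 1)), 11) + 134) = 1/(-140*(3 - (-4 + 3*sqrt(1 + 1) + 6*(-1))/3) + 134) = 1/(-140*(3 - (-4 + 3*sqrt(2) - 6)/3) + 134) = 1/(-140*(3 - (-10 + 3*sqrt(2))/3) + 134) = 1/(-140*(3 + (10/3 - sqrt(2))) + 134) = 1/(-140*(19/3 - sqrt(2)) + 134) = 1/((-2660/3 + 140*sqrt(2)) + 134) = 1/(-2258/3 + 140*sqrt(2))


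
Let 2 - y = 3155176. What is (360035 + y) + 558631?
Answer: -2236508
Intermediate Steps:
y = -3155174 (y = 2 - 1*3155176 = 2 - 3155176 = -3155174)
(360035 + y) + 558631 = (360035 - 3155174) + 558631 = -2795139 + 558631 = -2236508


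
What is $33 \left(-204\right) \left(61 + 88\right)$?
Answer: $-1003068$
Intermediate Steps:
$33 \left(-204\right) \left(61 + 88\right) = \left(-6732\right) 149 = -1003068$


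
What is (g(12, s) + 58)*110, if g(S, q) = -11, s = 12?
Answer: 5170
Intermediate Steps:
(g(12, s) + 58)*110 = (-11 + 58)*110 = 47*110 = 5170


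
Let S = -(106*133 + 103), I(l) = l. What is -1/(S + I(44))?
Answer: 1/14157 ≈ 7.0636e-5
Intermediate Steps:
S = -14201 (S = -(14098 + 103) = -1*14201 = -14201)
-1/(S + I(44)) = -1/(-14201 + 44) = -1/(-14157) = -1*(-1/14157) = 1/14157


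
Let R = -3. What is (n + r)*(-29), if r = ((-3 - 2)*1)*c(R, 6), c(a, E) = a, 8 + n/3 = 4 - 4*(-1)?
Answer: -435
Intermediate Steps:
n = 0 (n = -24 + 3*(4 - 4*(-1)) = -24 + 3*(4 + 4) = -24 + 3*8 = -24 + 24 = 0)
r = 15 (r = ((-3 - 2)*1)*(-3) = -5*1*(-3) = -5*(-3) = 15)
(n + r)*(-29) = (0 + 15)*(-29) = 15*(-29) = -435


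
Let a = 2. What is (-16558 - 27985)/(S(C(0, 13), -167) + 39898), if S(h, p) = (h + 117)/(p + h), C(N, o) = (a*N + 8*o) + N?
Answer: -2806209/2513353 ≈ -1.1165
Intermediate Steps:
C(N, o) = 3*N + 8*o (C(N, o) = (2*N + 8*o) + N = 3*N + 8*o)
S(h, p) = (117 + h)/(h + p)
(-16558 - 27985)/(S(C(0, 13), -167) + 39898) = (-16558 - 27985)/((117 + (3*0 + 8*13))/((3*0 + 8*13) - 167) + 39898) = -44543/((117 + (0 + 104))/((0 + 104) - 167) + 39898) = -44543/((117 + 104)/(104 - 167) + 39898) = -44543/(221/(-63) + 39898) = -44543/(-1/63*221 + 39898) = -44543/(-221/63 + 39898) = -44543/2513353/63 = -44543*63/2513353 = -2806209/2513353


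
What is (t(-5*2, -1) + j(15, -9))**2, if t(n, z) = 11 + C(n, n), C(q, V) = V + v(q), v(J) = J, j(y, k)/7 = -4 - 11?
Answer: 12996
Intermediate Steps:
j(y, k) = -105 (j(y, k) = 7*(-4 - 11) = 7*(-15) = -105)
C(q, V) = V + q
t(n, z) = 11 + 2*n (t(n, z) = 11 + (n + n) = 11 + 2*n)
(t(-5*2, -1) + j(15, -9))**2 = ((11 + 2*(-5*2)) - 105)**2 = ((11 + 2*(-10)) - 105)**2 = ((11 - 20) - 105)**2 = (-9 - 105)**2 = (-114)**2 = 12996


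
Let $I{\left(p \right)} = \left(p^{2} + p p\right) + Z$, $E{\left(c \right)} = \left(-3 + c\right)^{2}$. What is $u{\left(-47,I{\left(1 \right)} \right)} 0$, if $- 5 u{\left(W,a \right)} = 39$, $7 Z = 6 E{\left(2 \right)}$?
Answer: $0$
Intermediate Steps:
$Z = \frac{6}{7}$ ($Z = \frac{6 \left(-3 + 2\right)^{2}}{7} = \frac{6 \left(-1\right)^{2}}{7} = \frac{6 \cdot 1}{7} = \frac{1}{7} \cdot 6 = \frac{6}{7} \approx 0.85714$)
$I{\left(p \right)} = \frac{6}{7} + 2 p^{2}$ ($I{\left(p \right)} = \left(p^{2} + p p\right) + \frac{6}{7} = \left(p^{2} + p^{2}\right) + \frac{6}{7} = 2 p^{2} + \frac{6}{7} = \frac{6}{7} + 2 p^{2}$)
$u{\left(W,a \right)} = - \frac{39}{5}$ ($u{\left(W,a \right)} = \left(- \frac{1}{5}\right) 39 = - \frac{39}{5}$)
$u{\left(-47,I{\left(1 \right)} \right)} 0 = \left(- \frac{39}{5}\right) 0 = 0$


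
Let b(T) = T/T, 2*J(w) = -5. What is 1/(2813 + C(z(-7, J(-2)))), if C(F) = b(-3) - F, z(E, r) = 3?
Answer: 1/2811 ≈ 0.00035575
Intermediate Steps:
J(w) = -5/2 (J(w) = (½)*(-5) = -5/2)
b(T) = 1
C(F) = 1 - F
1/(2813 + C(z(-7, J(-2)))) = 1/(2813 + (1 - 1*3)) = 1/(2813 + (1 - 3)) = 1/(2813 - 2) = 1/2811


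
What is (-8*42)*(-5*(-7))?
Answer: -11760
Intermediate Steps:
(-8*42)*(-5*(-7)) = -336*35 = -11760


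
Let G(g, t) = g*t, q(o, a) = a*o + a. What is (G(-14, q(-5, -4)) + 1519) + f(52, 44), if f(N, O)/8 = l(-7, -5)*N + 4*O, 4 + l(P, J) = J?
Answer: -1041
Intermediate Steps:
l(P, J) = -4 + J
q(o, a) = a + a*o
f(N, O) = -72*N + 32*O (f(N, O) = 8*((-4 - 5)*N + 4*O) = 8*(-9*N + 4*O) = -72*N + 32*O)
(G(-14, q(-5, -4)) + 1519) + f(52, 44) = (-(-56)*(1 - 5) + 1519) + (-72*52 + 32*44) = (-(-56)*(-4) + 1519) + (-3744 + 1408) = (-14*16 + 1519) - 2336 = (-224 + 1519) - 2336 = 1295 - 2336 = -1041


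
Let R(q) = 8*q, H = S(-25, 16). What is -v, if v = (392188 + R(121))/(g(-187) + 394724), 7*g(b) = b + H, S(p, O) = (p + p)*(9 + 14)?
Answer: -43684/43837 ≈ -0.99651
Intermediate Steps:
S(p, O) = 46*p (S(p, O) = (2*p)*23 = 46*p)
H = -1150 (H = 46*(-25) = -1150)
g(b) = -1150/7 + b/7 (g(b) = (b - 1150)/7 = (-1150 + b)/7 = -1150/7 + b/7)
v = 43684/43837 (v = (392188 + 8*121)/((-1150/7 + (1/7)*(-187)) + 394724) = (392188 + 968)/((-1150/7 - 187/7) + 394724) = 393156/(-191 + 394724) = 393156/394533 = 393156*(1/394533) = 43684/43837 ≈ 0.99651)
-v = -1*43684/43837 = -43684/43837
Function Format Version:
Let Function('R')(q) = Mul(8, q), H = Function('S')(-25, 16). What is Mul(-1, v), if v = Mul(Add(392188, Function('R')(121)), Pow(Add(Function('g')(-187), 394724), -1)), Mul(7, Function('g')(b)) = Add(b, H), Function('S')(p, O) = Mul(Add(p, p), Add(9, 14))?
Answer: Rational(-43684, 43837) ≈ -0.99651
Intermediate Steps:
Function('S')(p, O) = Mul(46, p) (Function('S')(p, O) = Mul(Mul(2, p), 23) = Mul(46, p))
H = -1150 (H = Mul(46, -25) = -1150)
Function('g')(b) = Add(Rational(-1150, 7), Mul(Rational(1, 7), b)) (Function('g')(b) = Mul(Rational(1, 7), Add(b, -1150)) = Mul(Rational(1, 7), Add(-1150, b)) = Add(Rational(-1150, 7), Mul(Rational(1, 7), b)))
v = Rational(43684, 43837) (v = Mul(Add(392188, Mul(8, 121)), Pow(Add(Add(Rational(-1150, 7), Mul(Rational(1, 7), -187)), 394724), -1)) = Mul(Add(392188, 968), Pow(Add(Add(Rational(-1150, 7), Rational(-187, 7)), 394724), -1)) = Mul(393156, Pow(Add(-191, 394724), -1)) = Mul(393156, Pow(394533, -1)) = Mul(393156, Rational(1, 394533)) = Rational(43684, 43837) ≈ 0.99651)
Mul(-1, v) = Mul(-1, Rational(43684, 43837)) = Rational(-43684, 43837)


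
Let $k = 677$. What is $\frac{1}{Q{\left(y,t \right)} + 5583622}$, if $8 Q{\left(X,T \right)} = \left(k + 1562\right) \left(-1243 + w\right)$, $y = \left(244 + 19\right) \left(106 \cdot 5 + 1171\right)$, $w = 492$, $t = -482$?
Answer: $\frac{8}{42987487} \approx 1.861 \cdot 10^{-7}$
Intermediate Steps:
$y = 447363$ ($y = 263 \left(530 + 1171\right) = 263 \cdot 1701 = 447363$)
$Q{\left(X,T \right)} = - \frac{1681489}{8}$ ($Q{\left(X,T \right)} = \frac{\left(677 + 1562\right) \left(-1243 + 492\right)}{8} = \frac{2239 \left(-751\right)}{8} = \frac{1}{8} \left(-1681489\right) = - \frac{1681489}{8}$)
$\frac{1}{Q{\left(y,t \right)} + 5583622} = \frac{1}{- \frac{1681489}{8} + 5583622} = \frac{1}{\frac{42987487}{8}} = \frac{8}{42987487}$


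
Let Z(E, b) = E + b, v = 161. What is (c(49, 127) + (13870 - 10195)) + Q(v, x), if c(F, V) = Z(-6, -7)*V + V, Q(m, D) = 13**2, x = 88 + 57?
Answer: 2320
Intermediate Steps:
x = 145
Q(m, D) = 169
c(F, V) = -12*V (c(F, V) = (-6 - 7)*V + V = -13*V + V = -12*V)
(c(49, 127) + (13870 - 10195)) + Q(v, x) = (-12*127 + (13870 - 10195)) + 169 = (-1524 + 3675) + 169 = 2151 + 169 = 2320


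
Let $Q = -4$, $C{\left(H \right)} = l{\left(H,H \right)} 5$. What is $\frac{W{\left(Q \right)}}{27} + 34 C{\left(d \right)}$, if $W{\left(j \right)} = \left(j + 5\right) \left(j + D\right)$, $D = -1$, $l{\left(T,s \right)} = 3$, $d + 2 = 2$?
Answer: $\frac{13765}{27} \approx 509.81$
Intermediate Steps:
$d = 0$ ($d = -2 + 2 = 0$)
$C{\left(H \right)} = 15$ ($C{\left(H \right)} = 3 \cdot 5 = 15$)
$W{\left(j \right)} = \left(-1 + j\right) \left(5 + j\right)$ ($W{\left(j \right)} = \left(j + 5\right) \left(j - 1\right) = \left(5 + j\right) \left(-1 + j\right) = \left(-1 + j\right) \left(5 + j\right)$)
$\frac{W{\left(Q \right)}}{27} + 34 C{\left(d \right)} = \frac{-5 + \left(-4\right)^{2} + 4 \left(-4\right)}{27} + 34 \cdot 15 = \left(-5 + 16 - 16\right) \frac{1}{27} + 510 = \left(-5\right) \frac{1}{27} + 510 = - \frac{5}{27} + 510 = \frac{13765}{27}$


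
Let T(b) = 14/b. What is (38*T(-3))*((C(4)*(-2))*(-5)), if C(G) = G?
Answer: -21280/3 ≈ -7093.3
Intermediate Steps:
(38*T(-3))*((C(4)*(-2))*(-5)) = (38*(14/(-3)))*((4*(-2))*(-5)) = (38*(14*(-⅓)))*(-8*(-5)) = (38*(-14/3))*40 = -532/3*40 = -21280/3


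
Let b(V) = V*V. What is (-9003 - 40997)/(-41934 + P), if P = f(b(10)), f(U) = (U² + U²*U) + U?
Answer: -25000/484083 ≈ -0.051644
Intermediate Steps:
b(V) = V²
f(U) = U + U² + U³ (f(U) = (U² + U³) + U = U + U² + U³)
P = 1010100 (P = 10²*(1 + 10² + (10²)²) = 100*(1 + 100 + 100²) = 100*(1 + 100 + 10000) = 100*10101 = 1010100)
(-9003 - 40997)/(-41934 + P) = (-9003 - 40997)/(-41934 + 1010100) = -50000/968166 = -50000*1/968166 = -25000/484083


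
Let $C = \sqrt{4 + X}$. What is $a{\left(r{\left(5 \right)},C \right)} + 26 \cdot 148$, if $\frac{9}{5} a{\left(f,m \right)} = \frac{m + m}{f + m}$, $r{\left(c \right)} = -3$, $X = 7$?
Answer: $\frac{34687}{9} + \frac{5 \sqrt{11}}{3} \approx 3859.6$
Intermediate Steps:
$C = \sqrt{11}$ ($C = \sqrt{4 + 7} = \sqrt{11} \approx 3.3166$)
$a{\left(f,m \right)} = \frac{10 m}{9 \left(f + m\right)}$ ($a{\left(f,m \right)} = \frac{5 \frac{m + m}{f + m}}{9} = \frac{5 \frac{2 m}{f + m}}{9} = \frac{10 m}{9 \left(f + m\right)}$)
$a{\left(r{\left(5 \right)},C \right)} + 26 \cdot 148 = \frac{10 \sqrt{11}}{9 \left(-3 + \sqrt{11}\right)} + 26 \cdot 148 = \frac{10 \sqrt{11}}{9 \left(-3 + \sqrt{11}\right)} + 3848 = 3848 + \frac{10 \sqrt{11}}{9 \left(-3 + \sqrt{11}\right)}$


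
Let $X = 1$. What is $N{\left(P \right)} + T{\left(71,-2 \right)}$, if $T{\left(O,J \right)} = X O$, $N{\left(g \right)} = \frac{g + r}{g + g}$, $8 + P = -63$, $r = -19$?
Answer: $\frac{5086}{71} \approx 71.634$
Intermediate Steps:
$P = -71$ ($P = -8 - 63 = -71$)
$N{\left(g \right)} = \frac{-19 + g}{2 g}$ ($N{\left(g \right)} = \frac{g - 19}{g + g} = \frac{-19 + g}{2 g}$)
$T{\left(O,J \right)} = O$ ($T{\left(O,J \right)} = 1 O = O$)
$N{\left(P \right)} + T{\left(71,-2 \right)} = \frac{-19 - 71}{2 \left(-71\right)} + 71 = \frac{1}{2} \left(- \frac{1}{71}\right) \left(-90\right) + 71 = \frac{45}{71} + 71 = \frac{5086}{71}$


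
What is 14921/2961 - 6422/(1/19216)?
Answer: -365402640151/2961 ≈ -1.2341e+8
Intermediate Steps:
14921/2961 - 6422/(1/19216) = 14921*(1/2961) - 6422/1/19216 = 14921/2961 - 6422*19216 = 14921/2961 - 123405152 = -365402640151/2961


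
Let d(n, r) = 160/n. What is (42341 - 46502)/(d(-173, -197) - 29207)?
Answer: 719853/5052971 ≈ 0.14246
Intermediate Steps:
(42341 - 46502)/(d(-173, -197) - 29207) = (42341 - 46502)/(160/(-173) - 29207) = -4161/(160*(-1/173) - 29207) = -4161/(-160/173 - 29207) = -4161/(-5052971/173) = -4161*(-173/5052971) = 719853/5052971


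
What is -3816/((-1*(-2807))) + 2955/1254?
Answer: 1169807/1173326 ≈ 0.99700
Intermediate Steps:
-3816/((-1*(-2807))) + 2955/1254 = -3816/2807 + 2955*(1/1254) = -3816*1/2807 + 985/418 = -3816/2807 + 985/418 = 1169807/1173326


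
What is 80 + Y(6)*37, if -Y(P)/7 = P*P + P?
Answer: -10798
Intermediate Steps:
Y(P) = -7*P - 7*P**2 (Y(P) = -7*(P*P + P) = -7*(P**2 + P) = -7*(P + P**2) = -7*P - 7*P**2)
80 + Y(6)*37 = 80 - 7*6*(1 + 6)*37 = 80 - 7*6*7*37 = 80 - 294*37 = 80 - 10878 = -10798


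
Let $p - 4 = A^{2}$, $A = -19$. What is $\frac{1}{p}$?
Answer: $\frac{1}{365} \approx 0.0027397$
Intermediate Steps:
$p = 365$ ($p = 4 + \left(-19\right)^{2} = 4 + 361 = 365$)
$\frac{1}{p} = \frac{1}{365}$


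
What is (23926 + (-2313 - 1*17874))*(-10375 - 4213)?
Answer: -54544532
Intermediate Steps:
(23926 + (-2313 - 1*17874))*(-10375 - 4213) = (23926 + (-2313 - 17874))*(-14588) = (23926 - 20187)*(-14588) = 3739*(-14588) = -54544532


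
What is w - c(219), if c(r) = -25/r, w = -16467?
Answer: -3606248/219 ≈ -16467.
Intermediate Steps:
w - c(219) = -16467 - (-25)/219 = -16467 - 1*(-25/219) = -16467 + 25/219 = -3606248/219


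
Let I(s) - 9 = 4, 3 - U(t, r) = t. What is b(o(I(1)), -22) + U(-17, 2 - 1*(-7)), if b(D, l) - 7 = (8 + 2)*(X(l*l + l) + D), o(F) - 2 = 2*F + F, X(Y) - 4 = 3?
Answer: 507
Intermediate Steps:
U(t, r) = 3 - t
I(s) = 13 (I(s) = 9 + 4 = 13)
X(Y) = 7 (X(Y) = 4 + 3 = 7)
o(F) = 2 + 3*F (o(F) = 2 + (2*F + F) = 2 + 3*F)
b(D, l) = 77 + 10*D (b(D, l) = 7 + (8 + 2)*(7 + D) = 7 + 10*(7 + D) = 7 + (70 + 10*D) = 77 + 10*D)
b(o(I(1)), -22) + U(-17, 2 - 1*(-7)) = (77 + 10*(2 + 3*13)) + (3 - 1*(-17)) = (77 + 10*(2 + 39)) + (3 + 17) = (77 + 10*41) + 20 = (77 + 410) + 20 = 487 + 20 = 507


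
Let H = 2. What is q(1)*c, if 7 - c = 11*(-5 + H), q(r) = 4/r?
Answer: 160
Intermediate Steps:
c = 40 (c = 7 - 11*(-5 + 2) = 7 - 11*(-3) = 7 - 1*(-33) = 7 + 33 = 40)
q(1)*c = (4/1)*40 = (4*1)*40 = 4*40 = 160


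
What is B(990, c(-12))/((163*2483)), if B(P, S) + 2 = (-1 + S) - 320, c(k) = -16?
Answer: -339/404729 ≈ -0.00083760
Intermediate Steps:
B(P, S) = -323 + S (B(P, S) = -2 + ((-1 + S) - 320) = -2 + (-321 + S) = -323 + S)
B(990, c(-12))/((163*2483)) = (-323 - 16)/((163*2483)) = -339/404729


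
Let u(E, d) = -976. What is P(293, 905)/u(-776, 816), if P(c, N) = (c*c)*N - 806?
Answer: -77692539/976 ≈ -79603.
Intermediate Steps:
P(c, N) = -806 + N*c**2 (P(c, N) = c**2*N - 806 = N*c**2 - 806 = -806 + N*c**2)
P(293, 905)/u(-776, 816) = (-806 + 905*293**2)/(-976) = (-806 + 905*85849)*(-1/976) = (-806 + 77693345)*(-1/976) = 77692539*(-1/976) = -77692539/976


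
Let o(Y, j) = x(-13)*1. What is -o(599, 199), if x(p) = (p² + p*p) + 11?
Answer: -349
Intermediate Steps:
x(p) = 11 + 2*p² (x(p) = (p² + p²) + 11 = 2*p² + 11 = 11 + 2*p²)
o(Y, j) = 349 (o(Y, j) = (11 + 2*(-13)²)*1 = (11 + 2*169)*1 = (11 + 338)*1 = 349*1 = 349)
-o(599, 199) = -1*349 = -349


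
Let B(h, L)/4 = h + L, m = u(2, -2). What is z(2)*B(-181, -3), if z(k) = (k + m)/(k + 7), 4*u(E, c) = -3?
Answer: -920/9 ≈ -102.22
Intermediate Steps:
u(E, c) = -3/4 (u(E, c) = (1/4)*(-3) = -3/4)
m = -3/4 ≈ -0.75000
z(k) = (-3/4 + k)/(7 + k) (z(k) = (k - 3/4)/(k + 7) = (-3/4 + k)/(7 + k))
B(h, L) = 4*L + 4*h (B(h, L) = 4*(h + L) = 4*(L + h) = 4*L + 4*h)
z(2)*B(-181, -3) = ((-3/4 + 2)/(7 + 2))*(4*(-3) + 4*(-181)) = ((5/4)/9)*(-12 - 724) = ((1/9)*(5/4))*(-736) = (5/36)*(-736) = -920/9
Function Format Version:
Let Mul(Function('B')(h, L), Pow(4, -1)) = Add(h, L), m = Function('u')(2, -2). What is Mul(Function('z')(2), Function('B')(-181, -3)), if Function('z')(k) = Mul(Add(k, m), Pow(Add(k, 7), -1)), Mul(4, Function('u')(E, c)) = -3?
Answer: Rational(-920, 9) ≈ -102.22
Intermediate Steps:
Function('u')(E, c) = Rational(-3, 4) (Function('u')(E, c) = Mul(Rational(1, 4), -3) = Rational(-3, 4))
m = Rational(-3, 4) ≈ -0.75000
Function('z')(k) = Mul(Pow(Add(7, k), -1), Add(Rational(-3, 4), k)) (Function('z')(k) = Mul(Add(k, Rational(-3, 4)), Pow(Add(k, 7), -1)) = Mul(Add(Rational(-3, 4), k), Pow(Add(7, k), -1)) = Mul(Pow(Add(7, k), -1), Add(Rational(-3, 4), k)))
Function('B')(h, L) = Add(Mul(4, L), Mul(4, h)) (Function('B')(h, L) = Mul(4, Add(h, L)) = Mul(4, Add(L, h)) = Add(Mul(4, L), Mul(4, h)))
Mul(Function('z')(2), Function('B')(-181, -3)) = Mul(Mul(Pow(Add(7, 2), -1), Add(Rational(-3, 4), 2)), Add(Mul(4, -3), Mul(4, -181))) = Mul(Mul(Pow(9, -1), Rational(5, 4)), Add(-12, -724)) = Mul(Mul(Rational(1, 9), Rational(5, 4)), -736) = Mul(Rational(5, 36), -736) = Rational(-920, 9)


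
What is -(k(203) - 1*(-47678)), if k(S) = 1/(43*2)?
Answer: -4100309/86 ≈ -47678.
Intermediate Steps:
k(S) = 1/86
-(k(203) - 1*(-47678)) = -(1/86 - 1*(-47678)) = -(1/86 + 47678) = -1*4100309/86 = -4100309/86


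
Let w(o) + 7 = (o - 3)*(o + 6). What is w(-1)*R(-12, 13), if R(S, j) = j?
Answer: -351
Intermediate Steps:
w(o) = -7 + (-3 + o)*(6 + o) (w(o) = -7 + (o - 3)*(o + 6) = -7 + (-3 + o)*(6 + o))
w(-1)*R(-12, 13) = (-25 + (-1)**2 + 3*(-1))*13 = (-25 + 1 - 3)*13 = -27*13 = -351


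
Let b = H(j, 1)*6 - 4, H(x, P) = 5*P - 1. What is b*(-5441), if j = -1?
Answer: -108820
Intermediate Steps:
H(x, P) = -1 + 5*P
b = 20 (b = (-1 + 5*1)*6 - 4 = (-1 + 5)*6 - 4 = 4*6 - 4 = 24 - 4 = 20)
b*(-5441) = 20*(-5441) = -108820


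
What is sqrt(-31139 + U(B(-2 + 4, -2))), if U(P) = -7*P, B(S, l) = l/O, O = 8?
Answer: I*sqrt(124549)/2 ≈ 176.46*I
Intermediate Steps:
B(S, l) = l/8
sqrt(-31139 + U(B(-2 + 4, -2))) = sqrt(-31139 - 7*(-2)/8) = sqrt(-31139 - 7*(-1/4)) = sqrt(-31139 + 7/4) = sqrt(-124549/4) = I*sqrt(124549)/2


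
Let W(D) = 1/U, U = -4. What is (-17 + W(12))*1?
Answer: -69/4 ≈ -17.250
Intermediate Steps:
W(D) = -¼ (W(D) = 1/(-4) = -¼)
(-17 + W(12))*1 = (-17 - ¼)*1 = -69/4*1 = -69/4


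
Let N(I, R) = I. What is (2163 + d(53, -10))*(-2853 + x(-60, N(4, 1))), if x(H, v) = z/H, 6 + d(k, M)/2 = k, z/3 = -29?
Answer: -128718967/20 ≈ -6.4360e+6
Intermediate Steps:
z = -87 (z = 3*(-29) = -87)
d(k, M) = -12 + 2*k
x(H, v) = -87/H
(2163 + d(53, -10))*(-2853 + x(-60, N(4, 1))) = (2163 + (-12 + 2*53))*(-2853 - 87/(-60)) = (2163 + (-12 + 106))*(-2853 - 87*(-1/60)) = (2163 + 94)*(-2853 + 29/20) = 2257*(-57031/20) = -128718967/20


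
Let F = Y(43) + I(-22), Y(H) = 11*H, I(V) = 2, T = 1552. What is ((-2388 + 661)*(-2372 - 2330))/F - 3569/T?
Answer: 12601094133/737200 ≈ 17093.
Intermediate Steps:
F = 475 (F = 11*43 + 2 = 473 + 2 = 475)
((-2388 + 661)*(-2372 - 2330))/F - 3569/T = ((-2388 + 661)*(-2372 - 2330))/475 - 3569/1552 = -1727*(-4702)*(1/475) - 3569*1/1552 = 8120354*(1/475) - 3569/1552 = 8120354/475 - 3569/1552 = 12601094133/737200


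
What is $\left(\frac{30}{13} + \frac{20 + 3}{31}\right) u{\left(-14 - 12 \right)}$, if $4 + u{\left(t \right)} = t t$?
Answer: $\frac{825888}{403} \approx 2049.4$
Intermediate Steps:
$u{\left(t \right)} = -4 + t^{2}$ ($u{\left(t \right)} = -4 + t t = -4 + t^{2}$)
$\left(\frac{30}{13} + \frac{20 + 3}{31}\right) u{\left(-14 - 12 \right)} = \left(\frac{30}{13} + \frac{20 + 3}{31}\right) \left(-4 + \left(-14 - 12\right)^{2}\right) = \left(30 \cdot \frac{1}{13} + 23 \cdot \frac{1}{31}\right) \left(-4 + \left(-14 - 12\right)^{2}\right) = \left(\frac{30}{13} + \frac{23}{31}\right) \left(-4 + \left(-26\right)^{2}\right) = \frac{1229 \left(-4 + 676\right)}{403} = \frac{1229}{403} \cdot 672 = \frac{825888}{403}$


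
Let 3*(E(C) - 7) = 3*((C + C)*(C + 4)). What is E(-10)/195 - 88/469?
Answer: 42403/91455 ≈ 0.46365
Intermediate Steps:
E(C) = 7 + 2*C*(4 + C) (E(C) = 7 + (3*((C + C)*(C + 4)))/3 = 7 + (3*((2*C)*(4 + C)))/3 = 7 + (3*(2*C*(4 + C)))/3 = 7 + (6*C*(4 + C))/3 = 7 + 2*C*(4 + C))
E(-10)/195 - 88/469 = (7 + 2*(-10)**2 + 8*(-10))/195 - 88/469 = (7 + 2*100 - 80)*(1/195) - 88*1/469 = (7 + 200 - 80)*(1/195) - 88/469 = 127*(1/195) - 88/469 = 127/195 - 88/469 = 42403/91455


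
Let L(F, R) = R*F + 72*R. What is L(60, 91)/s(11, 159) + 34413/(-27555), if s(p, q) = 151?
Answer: 108598099/1386935 ≈ 78.301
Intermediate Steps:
L(F, R) = 72*R + F*R (L(F, R) = F*R + 72*R = 72*R + F*R)
L(60, 91)/s(11, 159) + 34413/(-27555) = (91*(72 + 60))/151 + 34413/(-27555) = (91*132)*(1/151) + 34413*(-1/27555) = 12012*(1/151) - 11471/9185 = 12012/151 - 11471/9185 = 108598099/1386935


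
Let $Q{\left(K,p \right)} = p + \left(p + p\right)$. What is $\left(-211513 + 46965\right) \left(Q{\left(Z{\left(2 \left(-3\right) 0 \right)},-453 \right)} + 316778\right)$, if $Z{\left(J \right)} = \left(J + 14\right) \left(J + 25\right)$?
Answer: $-51901565612$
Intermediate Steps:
$Z{\left(J \right)} = \left(14 + J\right) \left(25 + J\right)$
$Q{\left(K,p \right)} = 3 p$ ($Q{\left(K,p \right)} = p + 2 p = 3 p$)
$\left(-211513 + 46965\right) \left(Q{\left(Z{\left(2 \left(-3\right) 0 \right)},-453 \right)} + 316778\right) = \left(-211513 + 46965\right) \left(3 \left(-453\right) + 316778\right) = - 164548 \left(-1359 + 316778\right) = \left(-164548\right) 315419 = -51901565612$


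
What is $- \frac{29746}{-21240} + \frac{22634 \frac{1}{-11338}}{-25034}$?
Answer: $\frac{1055431411399}{753583231260} \approx 1.4006$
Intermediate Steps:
$- \frac{29746}{-21240} + \frac{22634 \frac{1}{-11338}}{-25034} = \left(-29746\right) \left(- \frac{1}{21240}\right) + 22634 \left(- \frac{1}{11338}\right) \left(- \frac{1}{25034}\right) = \frac{14873}{10620} - - \frac{11317}{141917746} = \frac{14873}{10620} + \frac{11317}{141917746} = \frac{1055431411399}{753583231260}$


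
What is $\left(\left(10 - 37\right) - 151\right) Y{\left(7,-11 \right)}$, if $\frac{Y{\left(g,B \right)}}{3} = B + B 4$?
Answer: $29370$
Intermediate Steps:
$Y{\left(g,B \right)} = 15 B$ ($Y{\left(g,B \right)} = 3 \left(B + B 4\right) = 3 \left(B + 4 B\right) = 3 \cdot 5 B = 15 B$)
$\left(\left(10 - 37\right) - 151\right) Y{\left(7,-11 \right)} = \left(\left(10 - 37\right) - 151\right) 15 \left(-11\right) = \left(-27 - 151\right) \left(-165\right) = \left(-178\right) \left(-165\right) = 29370$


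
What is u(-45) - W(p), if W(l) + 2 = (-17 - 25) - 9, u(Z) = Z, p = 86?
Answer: 8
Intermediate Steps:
W(l) = -53 (W(l) = -2 + ((-17 - 25) - 9) = -2 + (-42 - 9) = -2 - 51 = -53)
u(-45) - W(p) = -45 - 1*(-53) = -45 + 53 = 8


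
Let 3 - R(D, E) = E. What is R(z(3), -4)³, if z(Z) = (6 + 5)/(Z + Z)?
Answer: 343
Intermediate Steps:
z(Z) = 11/(2*Z) (z(Z) = 11/((2*Z)) = 11*(1/(2*Z)) = 11/(2*Z))
R(D, E) = 3 - E
R(z(3), -4)³ = (3 - 1*(-4))³ = (3 + 4)³ = 7³ = 343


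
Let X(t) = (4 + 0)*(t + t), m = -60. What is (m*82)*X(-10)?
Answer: 393600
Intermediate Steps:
X(t) = 8*t (X(t) = 4*(2*t) = 8*t)
(m*82)*X(-10) = (-60*82)*(8*(-10)) = -4920*(-80) = 393600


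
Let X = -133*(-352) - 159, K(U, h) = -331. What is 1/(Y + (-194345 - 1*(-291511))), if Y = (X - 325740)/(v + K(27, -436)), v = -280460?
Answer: 40113/3897659627 ≈ 1.0292e-5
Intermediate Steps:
X = 46657 (X = 46816 - 159 = 46657)
Y = 39869/40113 (Y = (46657 - 325740)/(-280460 - 331) = -279083/(-280791) = -279083*(-1/280791) = 39869/40113 ≈ 0.99392)
1/(Y + (-194345 - 1*(-291511))) = 1/(39869/40113 + (-194345 - 1*(-291511))) = 1/(39869/40113 + (-194345 + 291511)) = 1/(39869/40113 + 97166) = 1/(3897659627/40113) = 40113/3897659627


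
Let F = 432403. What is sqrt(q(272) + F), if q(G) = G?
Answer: 15*sqrt(1923) ≈ 657.78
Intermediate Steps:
sqrt(q(272) + F) = sqrt(272 + 432403) = sqrt(432675) = 15*sqrt(1923)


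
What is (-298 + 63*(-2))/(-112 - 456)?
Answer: 53/71 ≈ 0.74648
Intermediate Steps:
(-298 + 63*(-2))/(-112 - 456) = (-298 - 126)/(-568) = -424*(-1/568) = 53/71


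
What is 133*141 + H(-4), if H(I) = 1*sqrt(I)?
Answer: 18753 + 2*I ≈ 18753.0 + 2.0*I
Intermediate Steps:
H(I) = sqrt(I)
133*141 + H(-4) = 133*141 + sqrt(-4) = 18753 + 2*I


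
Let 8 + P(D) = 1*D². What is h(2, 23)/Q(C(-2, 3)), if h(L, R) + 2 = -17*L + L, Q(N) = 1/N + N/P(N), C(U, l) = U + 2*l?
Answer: -136/3 ≈ -45.333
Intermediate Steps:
P(D) = -8 + D² (P(D) = -8 + 1*D² = -8 + D²)
Q(N) = 1/N + N/(-8 + N²)
h(L, R) = -2 - 16*L (h(L, R) = -2 + (-17*L + L) = -2 - 16*L)
h(2, 23)/Q(C(-2, 3)) = (-2 - 16*2)/((2*(-4 + (-2 + 2*3)²)/((-2 + 2*3)*(-8 + (-2 + 2*3)²)))) = (-2 - 32)/((2*(-4 + (-2 + 6)²)/((-2 + 6)*(-8 + (-2 + 6)²)))) = -34*2*(-8 + 4²)/(-4 + 4²) = -34*2*(-8 + 16)/(-4 + 16) = -34/(2*(¼)*12/8) = -34/(2*(¼)*(⅛)*12) = -34/¾ = -34*4/3 = -136/3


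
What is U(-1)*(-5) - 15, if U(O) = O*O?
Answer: -20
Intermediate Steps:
U(O) = O²
U(-1)*(-5) - 15 = (-1)²*(-5) - 15 = 1*(-5) - 15 = -5 - 15 = -20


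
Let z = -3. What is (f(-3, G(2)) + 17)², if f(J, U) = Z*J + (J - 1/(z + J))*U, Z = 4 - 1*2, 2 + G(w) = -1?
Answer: 1521/4 ≈ 380.25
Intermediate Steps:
G(w) = -3 (G(w) = -2 - 1 = -3)
Z = 2 (Z = 4 - 2 = 2)
f(J, U) = 2*J + U*(J - 1/(-3 + J)) (f(J, U) = 2*J + (J - 1/(-3 + J))*U = 2*J + U*(J - 1/(-3 + J)))
(f(-3, G(2)) + 17)² = ((-1*(-3) - 6*(-3) + 2*(-3)² - 3*(-3)² - 3*(-3)*(-3))/(-3 - 3) + 17)² = ((3 + 18 + 2*9 - 3*9 - 27)/(-6) + 17)² = (-(3 + 18 + 18 - 27 - 27)/6 + 17)² = (-⅙*(-15) + 17)² = (5/2 + 17)² = (39/2)² = 1521/4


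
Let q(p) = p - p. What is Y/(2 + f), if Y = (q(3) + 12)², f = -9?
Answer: -144/7 ≈ -20.571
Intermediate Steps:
q(p) = 0
Y = 144 (Y = (0 + 12)² = 12² = 144)
Y/(2 + f) = 144/(2 - 9) = 144/(-7) = -⅐*144 = -144/7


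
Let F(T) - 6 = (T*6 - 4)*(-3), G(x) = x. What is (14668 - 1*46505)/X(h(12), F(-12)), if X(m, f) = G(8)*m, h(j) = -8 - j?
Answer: 31837/160 ≈ 198.98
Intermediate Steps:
F(T) = 18 - 18*T (F(T) = 6 + (T*6 - 4)*(-3) = 6 + (6*T - 4)*(-3) = 6 + (-4 + 6*T)*(-3) = 6 + (12 - 18*T) = 18 - 18*T)
X(m, f) = 8*m
(14668 - 1*46505)/X(h(12), F(-12)) = (14668 - 1*46505)/((8*(-8 - 1*12))) = (14668 - 46505)/((8*(-8 - 12))) = -31837/(8*(-20)) = -31837/(-160) = -31837*(-1/160) = 31837/160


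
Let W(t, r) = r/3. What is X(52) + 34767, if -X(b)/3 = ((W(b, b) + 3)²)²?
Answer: -12907132/27 ≈ -4.7804e+5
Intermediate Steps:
W(t, r) = r/3 (W(t, r) = r*(⅓) = r/3)
X(b) = -3*(3 + b/3)⁴ (X(b) = -3*(b/3 + 3)⁴ = -3*(3 + b/3)⁴)
X(52) + 34767 = -(9 + 52)⁴/27 + 34767 = -1/27*61⁴ + 34767 = -1/27*13845841 + 34767 = -13845841/27 + 34767 = -12907132/27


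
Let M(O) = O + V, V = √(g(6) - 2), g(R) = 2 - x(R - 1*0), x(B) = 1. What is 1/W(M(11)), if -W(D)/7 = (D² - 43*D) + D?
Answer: 171/410774 - 5*I/205387 ≈ 0.00041629 - 2.4344e-5*I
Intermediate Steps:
g(R) = 1 (g(R) = 2 - 1*1 = 2 - 1 = 1)
V = I (V = √(1 - 2) = √(-1) = I ≈ 1.0*I)
M(O) = I + O (M(O) = O + I = I + O)
W(D) = -7*D² + 294*D (W(D) = -7*((D² - 43*D) + D) = -7*(D² - 42*D) = -7*D² + 294*D)
1/W(M(11)) = 1/(7*(I + 11)*(42 - (I + 11))) = 1/(7*(11 + I)*(42 - (11 + I))) = 1/(7*(11 + I)*(42 + (-11 - I))) = 1/(7*(11 + I)*(31 - I)) = (11 - I)*(31 + I)/821548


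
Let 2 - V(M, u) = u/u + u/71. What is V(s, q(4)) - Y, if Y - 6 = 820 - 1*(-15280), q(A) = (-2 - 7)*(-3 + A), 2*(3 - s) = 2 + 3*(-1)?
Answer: -1143446/71 ≈ -16105.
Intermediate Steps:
s = 7/2 (s = 3 - (2 + 3*(-1))/2 = 3 - (2 - 3)/2 = 3 - ½*(-1) = 3 + ½ = 7/2 ≈ 3.5000)
q(A) = 27 - 9*A (q(A) = -9*(-3 + A) = 27 - 9*A)
Y = 16106 (Y = 6 + (820 - 1*(-15280)) = 6 + (820 + 15280) = 6 + 16100 = 16106)
V(M, u) = 1 - u/71 (V(M, u) = 2 - (u/u + u/71) = 2 - (1 + u*(1/71)) = 2 - (1 + u/71) = 2 + (-1 - u/71) = 1 - u/71)
V(s, q(4)) - Y = (1 - (27 - 9*4)/71) - 1*16106 = (1 - (27 - 36)/71) - 16106 = (1 - 1/71*(-9)) - 16106 = (1 + 9/71) - 16106 = 80/71 - 16106 = -1143446/71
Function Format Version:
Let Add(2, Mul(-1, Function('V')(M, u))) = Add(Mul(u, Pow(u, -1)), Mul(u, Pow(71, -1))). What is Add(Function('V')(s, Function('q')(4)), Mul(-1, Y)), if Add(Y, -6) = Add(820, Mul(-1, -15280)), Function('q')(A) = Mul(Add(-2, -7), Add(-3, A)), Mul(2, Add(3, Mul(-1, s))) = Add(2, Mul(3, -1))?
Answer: Rational(-1143446, 71) ≈ -16105.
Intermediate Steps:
s = Rational(7, 2) (s = Add(3, Mul(Rational(-1, 2), Add(2, Mul(3, -1)))) = Add(3, Mul(Rational(-1, 2), Add(2, -3))) = Add(3, Mul(Rational(-1, 2), -1)) = Add(3, Rational(1, 2)) = Rational(7, 2) ≈ 3.5000)
Function('q')(A) = Add(27, Mul(-9, A)) (Function('q')(A) = Mul(-9, Add(-3, A)) = Add(27, Mul(-9, A)))
Y = 16106 (Y = Add(6, Add(820, Mul(-1, -15280))) = Add(6, Add(820, 15280)) = Add(6, 16100) = 16106)
Function('V')(M, u) = Add(1, Mul(Rational(-1, 71), u)) (Function('V')(M, u) = Add(2, Mul(-1, Add(Mul(u, Pow(u, -1)), Mul(u, Pow(71, -1))))) = Add(2, Mul(-1, Add(1, Mul(u, Rational(1, 71))))) = Add(2, Mul(-1, Add(1, Mul(Rational(1, 71), u)))) = Add(2, Add(-1, Mul(Rational(-1, 71), u))) = Add(1, Mul(Rational(-1, 71), u)))
Add(Function('V')(s, Function('q')(4)), Mul(-1, Y)) = Add(Add(1, Mul(Rational(-1, 71), Add(27, Mul(-9, 4)))), Mul(-1, 16106)) = Add(Add(1, Mul(Rational(-1, 71), Add(27, -36))), -16106) = Add(Add(1, Mul(Rational(-1, 71), -9)), -16106) = Add(Add(1, Rational(9, 71)), -16106) = Add(Rational(80, 71), -16106) = Rational(-1143446, 71)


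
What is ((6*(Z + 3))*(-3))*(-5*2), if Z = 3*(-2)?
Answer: -540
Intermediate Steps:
Z = -6
((6*(Z + 3))*(-3))*(-5*2) = ((6*(-6 + 3))*(-3))*(-5*2) = ((6*(-3))*(-3))*(-10) = -18*(-3)*(-10) = 54*(-10) = -540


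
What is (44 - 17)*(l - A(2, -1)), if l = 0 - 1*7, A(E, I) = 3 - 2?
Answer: -216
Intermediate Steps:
A(E, I) = 1
l = -7 (l = 0 - 7 = -7)
(44 - 17)*(l - A(2, -1)) = (44 - 17)*(-7 - 1*1) = 27*(-7 - 1) = 27*(-8) = -216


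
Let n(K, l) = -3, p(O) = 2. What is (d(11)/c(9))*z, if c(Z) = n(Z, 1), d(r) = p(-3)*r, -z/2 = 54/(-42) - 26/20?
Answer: -3982/105 ≈ -37.924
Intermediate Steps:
z = 181/35 (z = -2*(54/(-42) - 26/20) = -2*(54*(-1/42) - 26*1/20) = -2*(-9/7 - 13/10) = -2*(-181/70) = 181/35 ≈ 5.1714)
d(r) = 2*r
c(Z) = -3
(d(11)/c(9))*z = ((2*11)/(-3))*(181/35) = (22*(-1/3))*(181/35) = -22/3*181/35 = -3982/105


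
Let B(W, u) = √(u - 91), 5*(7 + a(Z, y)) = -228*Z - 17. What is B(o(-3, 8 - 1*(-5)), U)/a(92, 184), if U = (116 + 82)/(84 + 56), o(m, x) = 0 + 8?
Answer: -I*√438970/294392 ≈ -0.0022506*I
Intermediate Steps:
o(m, x) = 8
a(Z, y) = -52/5 - 228*Z/5 (a(Z, y) = -7 + (-228*Z - 17)/5 = -7 + (-17 - 228*Z)/5 = -7 + (-17/5 - 228*Z/5) = -52/5 - 228*Z/5)
U = 99/70 (U = 198/140 = 198*(1/140) = 99/70 ≈ 1.4143)
B(W, u) = √(-91 + u)
B(o(-3, 8 - 1*(-5)), U)/a(92, 184) = √(-91 + 99/70)/(-52/5 - 228/5*92) = √(-6271/70)/(-52/5 - 20976/5) = (I*√438970/70)/(-21028/5) = (I*√438970/70)*(-5/21028) = -I*√438970/294392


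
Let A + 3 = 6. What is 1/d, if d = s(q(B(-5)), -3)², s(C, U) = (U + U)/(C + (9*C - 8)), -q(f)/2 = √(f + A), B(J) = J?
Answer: -184/9 + 80*I*√2/9 ≈ -20.444 + 12.571*I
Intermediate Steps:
A = 3 (A = -3 + 6 = 3)
q(f) = -2*√(3 + f) (q(f) = -2*√(f + 3) = -2*√(3 + f))
s(C, U) = 2*U/(-8 + 10*C) (s(C, U) = (2*U)/(C + (-8 + 9*C)) = (2*U)/(-8 + 10*C) = 2*U/(-8 + 10*C))
d = 9/(-4 - 10*I*√2)² (d = (-3/(-4 + 5*(-2*√(3 - 5))))² = (-3/(-4 + 5*(-2*I*√2)))² = (-3/(-4 - 10*I*√2))² = 9/(-4 - 10*I*√2)² ≈ -0.035494 - 0.021824*I)
1/d = 1/(9/(4*(2 + 5*I*√2)²)) = 4*(2 + 5*I*√2)²/9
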